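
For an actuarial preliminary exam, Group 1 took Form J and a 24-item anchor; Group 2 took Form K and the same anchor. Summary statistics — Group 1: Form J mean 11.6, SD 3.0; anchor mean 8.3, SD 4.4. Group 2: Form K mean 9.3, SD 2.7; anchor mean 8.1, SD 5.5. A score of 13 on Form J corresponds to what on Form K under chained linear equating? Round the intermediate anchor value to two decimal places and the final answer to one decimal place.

Form J → anchor (Group 1): v = (4.4/3.0)(13 − 11.6) + 8.3 = 10.35
anchor → Form K (Group 2): y = (2.7/5.5)(10.35 − 8.1) + 9.3 = 10.4

10.4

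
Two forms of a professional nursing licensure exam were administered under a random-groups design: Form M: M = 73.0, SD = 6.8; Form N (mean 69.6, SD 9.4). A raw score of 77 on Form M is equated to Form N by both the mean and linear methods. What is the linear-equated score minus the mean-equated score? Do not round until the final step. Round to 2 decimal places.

Mean-equated: 77 + (69.6 − 73.0) = 73.60
Linear-equated: (9.4/6.8)(77 − 73.0) + 69.6 = 75.129
Difference = 75.129 − 73.60 = 1.53

1.53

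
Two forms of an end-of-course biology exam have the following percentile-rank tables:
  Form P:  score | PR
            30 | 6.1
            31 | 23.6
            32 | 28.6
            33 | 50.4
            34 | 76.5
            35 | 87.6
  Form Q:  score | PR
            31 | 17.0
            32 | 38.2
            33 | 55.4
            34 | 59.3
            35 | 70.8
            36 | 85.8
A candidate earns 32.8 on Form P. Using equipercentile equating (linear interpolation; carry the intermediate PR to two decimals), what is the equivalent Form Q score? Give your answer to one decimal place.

PR of 32.8 on Form P: 28.6 + (32.8 − 32)/(33 − 32) × (50.4 − 28.6) = 46.04
On Form Q, PR 46.04 falls between score 32 (PR 38.2) and 33 (PR 55.4).
Interpolate: 32 + (46.04 − 38.2)/(55.4 − 38.2) × (33 − 32) = 32.5

32.5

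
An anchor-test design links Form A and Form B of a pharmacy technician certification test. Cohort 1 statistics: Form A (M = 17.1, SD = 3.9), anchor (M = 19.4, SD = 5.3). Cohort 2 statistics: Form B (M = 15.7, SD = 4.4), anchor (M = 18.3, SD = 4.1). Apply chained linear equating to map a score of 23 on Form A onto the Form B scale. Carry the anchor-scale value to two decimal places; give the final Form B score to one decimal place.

Form A → anchor (Cohort 1): v = (5.3/3.9)(23 − 17.1) + 19.4 = 27.42
anchor → Form B (Cohort 2): y = (4.4/4.1)(27.42 − 18.3) + 15.7 = 25.5

25.5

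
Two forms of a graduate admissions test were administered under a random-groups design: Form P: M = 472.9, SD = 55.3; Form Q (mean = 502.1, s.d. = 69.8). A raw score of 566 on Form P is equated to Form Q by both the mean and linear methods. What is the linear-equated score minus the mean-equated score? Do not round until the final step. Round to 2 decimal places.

24.41

Mean-equated: 566 + (502.1 − 472.9) = 595.20
Linear-equated: (69.8/55.3)(566 − 472.9) + 502.1 = 619.611
Difference = 619.611 − 595.20 = 24.41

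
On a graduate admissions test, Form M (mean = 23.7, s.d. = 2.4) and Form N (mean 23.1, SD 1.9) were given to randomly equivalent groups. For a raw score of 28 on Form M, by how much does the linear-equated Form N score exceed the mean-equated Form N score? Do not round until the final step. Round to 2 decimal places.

-0.90

Mean-equated: 28 + (23.1 − 23.7) = 27.40
Linear-equated: (1.9/2.4)(28 − 23.7) + 23.1 = 26.504
Difference = 26.504 − 27.40 = -0.90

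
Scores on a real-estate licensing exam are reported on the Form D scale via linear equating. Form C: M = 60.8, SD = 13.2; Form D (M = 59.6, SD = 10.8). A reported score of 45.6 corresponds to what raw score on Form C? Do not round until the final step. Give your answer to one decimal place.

43.7

Invert y = (SD_Y/SD_X)(x − M_X) + M_Y:
x = (SD_X/SD_Y)(y − M_Y) + M_X = (13.2/10.8)(45.6 − 59.6) + 60.8
x = 1.222222 × -14.000 + 60.8 = 43.7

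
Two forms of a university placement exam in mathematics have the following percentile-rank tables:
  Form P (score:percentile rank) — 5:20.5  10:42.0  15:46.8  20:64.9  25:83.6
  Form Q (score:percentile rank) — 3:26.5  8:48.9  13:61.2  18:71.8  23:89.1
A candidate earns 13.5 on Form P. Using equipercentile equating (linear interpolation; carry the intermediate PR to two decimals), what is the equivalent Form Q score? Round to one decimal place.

7.2

PR of 13.5 on Form P: 42.0 + (13.5 − 10)/(15 − 10) × (46.8 − 42.0) = 45.36
On Form Q, PR 45.36 falls between score 3 (PR 26.5) and 8 (PR 48.9).
Interpolate: 3 + (45.36 − 26.5)/(48.9 − 26.5) × (8 − 3) = 7.2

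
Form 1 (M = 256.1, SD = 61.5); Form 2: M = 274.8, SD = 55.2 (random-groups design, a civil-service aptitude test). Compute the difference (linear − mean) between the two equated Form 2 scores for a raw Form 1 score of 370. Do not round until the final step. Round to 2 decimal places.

-11.67

Mean-equated: 370 + (274.8 − 256.1) = 388.70
Linear-equated: (55.2/61.5)(370 − 256.1) + 274.8 = 377.032
Difference = 377.032 − 388.70 = -11.67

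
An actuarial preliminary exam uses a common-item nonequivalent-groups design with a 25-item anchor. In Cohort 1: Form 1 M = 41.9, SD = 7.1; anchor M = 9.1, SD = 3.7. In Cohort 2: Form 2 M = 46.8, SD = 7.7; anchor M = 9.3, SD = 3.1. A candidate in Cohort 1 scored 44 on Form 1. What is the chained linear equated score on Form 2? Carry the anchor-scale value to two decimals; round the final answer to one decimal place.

Form 1 → anchor (Cohort 1): v = (3.7/7.1)(44 − 41.9) + 9.1 = 10.19
anchor → Form 2 (Cohort 2): y = (7.7/3.1)(10.19 − 9.3) + 46.8 = 49.0

49.0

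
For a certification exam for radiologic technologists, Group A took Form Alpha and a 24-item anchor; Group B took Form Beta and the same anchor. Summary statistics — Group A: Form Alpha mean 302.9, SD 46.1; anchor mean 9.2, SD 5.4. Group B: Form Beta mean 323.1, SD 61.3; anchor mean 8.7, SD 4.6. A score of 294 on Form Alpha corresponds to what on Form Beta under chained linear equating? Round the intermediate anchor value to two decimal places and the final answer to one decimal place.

Form Alpha → anchor (Group A): v = (5.4/46.1)(294 − 302.9) + 9.2 = 8.16
anchor → Form Beta (Group B): y = (61.3/4.6)(8.16 − 8.7) + 323.1 = 315.9

315.9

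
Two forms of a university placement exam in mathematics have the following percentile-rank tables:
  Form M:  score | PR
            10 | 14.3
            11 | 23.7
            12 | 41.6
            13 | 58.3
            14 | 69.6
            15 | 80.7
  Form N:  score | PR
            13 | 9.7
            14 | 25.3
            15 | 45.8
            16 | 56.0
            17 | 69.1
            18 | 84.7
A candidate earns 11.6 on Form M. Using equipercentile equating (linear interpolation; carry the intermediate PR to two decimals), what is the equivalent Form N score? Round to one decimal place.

14.4

PR of 11.6 on Form M: 23.7 + (11.6 − 11)/(12 − 11) × (41.6 − 23.7) = 34.44
On Form N, PR 34.44 falls between score 14 (PR 25.3) and 15 (PR 45.8).
Interpolate: 14 + (34.44 − 25.3)/(45.8 − 25.3) × (15 − 14) = 14.4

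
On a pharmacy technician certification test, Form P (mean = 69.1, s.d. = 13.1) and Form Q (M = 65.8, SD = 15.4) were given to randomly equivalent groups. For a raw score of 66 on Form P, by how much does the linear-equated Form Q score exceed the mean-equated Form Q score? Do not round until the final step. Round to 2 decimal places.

Mean-equated: 66 + (65.8 − 69.1) = 62.70
Linear-equated: (15.4/13.1)(66 − 69.1) + 65.8 = 62.156
Difference = 62.156 − 62.70 = -0.54

-0.54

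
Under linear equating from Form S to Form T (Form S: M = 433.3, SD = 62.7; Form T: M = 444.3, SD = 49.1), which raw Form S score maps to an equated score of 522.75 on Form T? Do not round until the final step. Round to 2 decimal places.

Invert y = (SD_Y/SD_X)(x − M_X) + M_Y:
x = (SD_X/SD_Y)(y − M_Y) + M_X = (62.7/49.1)(522.75 − 444.3) + 433.3
x = 1.276986 × 78.450 + 433.3 = 533.48

533.48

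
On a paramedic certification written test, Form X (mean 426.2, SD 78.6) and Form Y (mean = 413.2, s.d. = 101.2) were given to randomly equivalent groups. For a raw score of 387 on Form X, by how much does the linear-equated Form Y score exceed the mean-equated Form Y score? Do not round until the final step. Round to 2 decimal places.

-11.27

Mean-equated: 387 + (413.2 − 426.2) = 374.00
Linear-equated: (101.2/78.6)(387 − 426.2) + 413.2 = 362.729
Difference = 362.729 − 374.00 = -11.27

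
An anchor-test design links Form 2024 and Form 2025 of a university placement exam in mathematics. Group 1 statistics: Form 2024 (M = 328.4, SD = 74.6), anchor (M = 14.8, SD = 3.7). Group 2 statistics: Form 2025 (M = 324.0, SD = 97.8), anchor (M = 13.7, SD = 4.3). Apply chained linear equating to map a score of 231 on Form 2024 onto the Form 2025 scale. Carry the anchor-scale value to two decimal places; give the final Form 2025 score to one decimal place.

239.2

Form 2024 → anchor (Group 1): v = (3.7/74.6)(231 − 328.4) + 14.8 = 9.97
anchor → Form 2025 (Group 2): y = (97.8/4.3)(9.97 − 13.7) + 324.0 = 239.2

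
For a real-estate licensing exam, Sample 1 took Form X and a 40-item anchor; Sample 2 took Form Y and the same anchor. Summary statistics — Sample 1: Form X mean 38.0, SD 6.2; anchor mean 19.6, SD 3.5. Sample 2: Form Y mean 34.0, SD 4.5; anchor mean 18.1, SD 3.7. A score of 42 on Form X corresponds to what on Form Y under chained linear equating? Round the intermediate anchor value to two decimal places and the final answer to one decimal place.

Form X → anchor (Sample 1): v = (3.5/6.2)(42 − 38.0) + 19.6 = 21.86
anchor → Form Y (Sample 2): y = (4.5/3.7)(21.86 − 18.1) + 34.0 = 38.6

38.6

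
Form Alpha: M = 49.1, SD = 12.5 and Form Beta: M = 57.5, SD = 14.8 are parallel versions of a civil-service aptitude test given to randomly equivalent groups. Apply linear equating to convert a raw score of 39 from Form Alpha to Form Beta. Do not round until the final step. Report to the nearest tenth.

45.5

Linear equating: y = (SD_Y/SD_X)(x − M_X) + M_Y
y = (14.8/12.5)(39 − 49.1) + 57.5
y = 1.184000 × -10.1 + 57.5 = -11.9584 + 57.5 = 45.5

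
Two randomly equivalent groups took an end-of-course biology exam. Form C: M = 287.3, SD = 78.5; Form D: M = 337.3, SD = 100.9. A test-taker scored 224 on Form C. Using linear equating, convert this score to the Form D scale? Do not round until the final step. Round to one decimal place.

Linear equating: y = (SD_Y/SD_X)(x − M_X) + M_Y
y = (100.9/78.5)(224 − 287.3) + 337.3
y = 1.285350 × -63.3 + 337.3 = -81.3627 + 337.3 = 255.9

255.9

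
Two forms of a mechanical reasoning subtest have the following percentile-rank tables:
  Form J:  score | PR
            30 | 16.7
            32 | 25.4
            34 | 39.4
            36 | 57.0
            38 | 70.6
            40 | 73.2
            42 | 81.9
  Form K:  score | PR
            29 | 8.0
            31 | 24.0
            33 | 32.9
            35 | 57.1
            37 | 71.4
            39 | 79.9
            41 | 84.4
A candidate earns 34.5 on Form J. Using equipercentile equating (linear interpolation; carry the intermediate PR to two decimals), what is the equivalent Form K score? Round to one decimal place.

33.9

PR of 34.5 on Form J: 39.4 + (34.5 − 34)/(36 − 34) × (57.0 − 39.4) = 43.80
On Form K, PR 43.80 falls between score 33 (PR 32.9) and 35 (PR 57.1).
Interpolate: 33 + (43.80 − 32.9)/(57.1 − 32.9) × (35 − 33) = 33.9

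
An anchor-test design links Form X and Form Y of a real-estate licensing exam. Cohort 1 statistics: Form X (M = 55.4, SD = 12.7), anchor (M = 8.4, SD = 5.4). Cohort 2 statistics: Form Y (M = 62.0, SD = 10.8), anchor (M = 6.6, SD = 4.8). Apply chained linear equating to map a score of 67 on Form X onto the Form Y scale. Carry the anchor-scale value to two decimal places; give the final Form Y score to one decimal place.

77.1

Form X → anchor (Cohort 1): v = (5.4/12.7)(67 − 55.4) + 8.4 = 13.33
anchor → Form Y (Cohort 2): y = (10.8/4.8)(13.33 − 6.6) + 62.0 = 77.1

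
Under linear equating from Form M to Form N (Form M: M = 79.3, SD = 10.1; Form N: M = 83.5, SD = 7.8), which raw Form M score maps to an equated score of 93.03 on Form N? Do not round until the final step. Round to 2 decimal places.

91.64

Invert y = (SD_Y/SD_X)(x − M_X) + M_Y:
x = (SD_X/SD_Y)(y − M_Y) + M_X = (10.1/7.8)(93.03 − 83.5) + 79.3
x = 1.294872 × 9.530 + 79.3 = 91.64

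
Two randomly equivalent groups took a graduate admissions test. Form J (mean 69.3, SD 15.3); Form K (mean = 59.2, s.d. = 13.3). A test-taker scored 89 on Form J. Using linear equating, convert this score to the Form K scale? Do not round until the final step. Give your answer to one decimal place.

76.3

Linear equating: y = (SD_Y/SD_X)(x − M_X) + M_Y
y = (13.3/15.3)(89 − 69.3) + 59.2
y = 0.869281 × 19.7 + 59.2 = 17.1248 + 59.2 = 76.3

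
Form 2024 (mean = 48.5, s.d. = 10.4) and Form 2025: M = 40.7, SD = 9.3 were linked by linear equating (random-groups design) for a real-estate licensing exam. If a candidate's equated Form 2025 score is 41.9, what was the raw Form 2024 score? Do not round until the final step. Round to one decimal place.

Invert y = (SD_Y/SD_X)(x − M_X) + M_Y:
x = (SD_X/SD_Y)(y − M_Y) + M_X = (10.4/9.3)(41.9 − 40.7) + 48.5
x = 1.118280 × 1.200 + 48.5 = 49.8

49.8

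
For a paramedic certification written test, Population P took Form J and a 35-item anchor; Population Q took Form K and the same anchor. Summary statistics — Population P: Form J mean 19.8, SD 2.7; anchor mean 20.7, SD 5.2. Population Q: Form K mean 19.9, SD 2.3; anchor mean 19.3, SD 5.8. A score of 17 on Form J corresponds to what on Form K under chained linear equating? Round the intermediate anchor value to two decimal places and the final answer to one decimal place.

18.3

Form J → anchor (Population P): v = (5.2/2.7)(17 − 19.8) + 20.7 = 15.31
anchor → Form K (Population Q): y = (2.3/5.8)(15.31 − 19.3) + 19.9 = 18.3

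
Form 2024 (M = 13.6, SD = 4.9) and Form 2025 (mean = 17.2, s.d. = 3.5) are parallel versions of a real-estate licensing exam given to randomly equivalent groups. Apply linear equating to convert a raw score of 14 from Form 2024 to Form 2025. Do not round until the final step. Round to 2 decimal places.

Linear equating: y = (SD_Y/SD_X)(x − M_X) + M_Y
y = (3.5/4.9)(14 − 13.6) + 17.2
y = 0.714286 × 0.4 + 17.2 = 0.2857 + 17.2 = 17.49

17.49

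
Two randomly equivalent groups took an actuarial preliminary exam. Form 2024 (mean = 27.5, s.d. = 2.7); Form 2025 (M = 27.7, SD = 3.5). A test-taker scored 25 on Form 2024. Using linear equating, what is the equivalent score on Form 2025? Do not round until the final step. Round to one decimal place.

24.5

Linear equating: y = (SD_Y/SD_X)(x − M_X) + M_Y
y = (3.5/2.7)(25 − 27.5) + 27.7
y = 1.296296 × -2.5 + 27.7 = -3.2407 + 27.7 = 24.5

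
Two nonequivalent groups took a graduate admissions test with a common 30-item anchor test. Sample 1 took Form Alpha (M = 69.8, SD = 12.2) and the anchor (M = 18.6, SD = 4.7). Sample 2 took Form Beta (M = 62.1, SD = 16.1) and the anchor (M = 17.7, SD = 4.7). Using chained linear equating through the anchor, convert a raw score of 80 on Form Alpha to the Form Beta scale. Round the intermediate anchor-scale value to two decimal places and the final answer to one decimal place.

Form Alpha → anchor (Sample 1): v = (4.7/12.2)(80 − 69.8) + 18.6 = 22.53
anchor → Form Beta (Sample 2): y = (16.1/4.7)(22.53 − 17.7) + 62.1 = 78.6

78.6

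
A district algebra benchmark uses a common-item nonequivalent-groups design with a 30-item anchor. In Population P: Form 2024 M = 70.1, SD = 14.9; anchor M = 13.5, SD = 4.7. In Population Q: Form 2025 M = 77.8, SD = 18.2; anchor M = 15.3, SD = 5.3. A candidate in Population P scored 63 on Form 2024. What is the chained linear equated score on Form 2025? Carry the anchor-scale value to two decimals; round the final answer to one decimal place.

Form 2024 → anchor (Population P): v = (4.7/14.9)(63 − 70.1) + 13.5 = 11.26
anchor → Form 2025 (Population Q): y = (18.2/5.3)(11.26 − 15.3) + 77.8 = 63.9

63.9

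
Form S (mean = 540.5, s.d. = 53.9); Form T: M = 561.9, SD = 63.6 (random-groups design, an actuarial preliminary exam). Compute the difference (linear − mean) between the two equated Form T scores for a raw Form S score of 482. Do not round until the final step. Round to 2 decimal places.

Mean-equated: 482 + (561.9 − 540.5) = 503.40
Linear-equated: (63.6/53.9)(482 − 540.5) + 561.9 = 492.872
Difference = 492.872 − 503.40 = -10.53

-10.53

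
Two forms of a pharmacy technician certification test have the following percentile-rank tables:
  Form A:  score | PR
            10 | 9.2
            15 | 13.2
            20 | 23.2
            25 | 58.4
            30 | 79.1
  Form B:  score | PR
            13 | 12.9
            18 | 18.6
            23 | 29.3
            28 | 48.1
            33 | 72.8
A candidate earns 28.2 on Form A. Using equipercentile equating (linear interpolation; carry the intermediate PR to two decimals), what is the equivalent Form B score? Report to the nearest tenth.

32.8

PR of 28.2 on Form A: 58.4 + (28.2 − 25)/(30 − 25) × (79.1 − 58.4) = 71.65
On Form B, PR 71.65 falls between score 28 (PR 48.1) and 33 (PR 72.8).
Interpolate: 28 + (71.65 − 48.1)/(72.8 − 48.1) × (33 − 28) = 32.8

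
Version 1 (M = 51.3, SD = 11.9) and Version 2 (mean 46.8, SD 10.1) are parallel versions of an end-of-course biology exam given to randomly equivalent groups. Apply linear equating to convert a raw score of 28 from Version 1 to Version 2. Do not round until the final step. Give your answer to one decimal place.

27.0

Linear equating: y = (SD_Y/SD_X)(x − M_X) + M_Y
y = (10.1/11.9)(28 − 51.3) + 46.8
y = 0.848739 × -23.3 + 46.8 = -19.7756 + 46.8 = 27.0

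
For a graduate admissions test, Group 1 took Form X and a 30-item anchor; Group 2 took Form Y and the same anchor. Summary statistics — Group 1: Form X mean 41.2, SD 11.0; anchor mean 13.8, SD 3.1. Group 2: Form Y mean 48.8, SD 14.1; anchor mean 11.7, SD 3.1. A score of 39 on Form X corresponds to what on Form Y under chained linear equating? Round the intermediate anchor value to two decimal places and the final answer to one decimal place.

Form X → anchor (Group 1): v = (3.1/11.0)(39 − 41.2) + 13.8 = 13.18
anchor → Form Y (Group 2): y = (14.1/3.1)(13.18 − 11.7) + 48.8 = 55.5

55.5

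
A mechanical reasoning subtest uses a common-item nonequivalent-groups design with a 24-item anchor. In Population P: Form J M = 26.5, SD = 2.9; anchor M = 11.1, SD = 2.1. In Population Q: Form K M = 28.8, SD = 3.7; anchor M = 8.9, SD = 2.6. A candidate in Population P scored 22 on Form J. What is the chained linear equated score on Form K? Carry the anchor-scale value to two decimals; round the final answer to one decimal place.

27.3

Form J → anchor (Population P): v = (2.1/2.9)(22 − 26.5) + 11.1 = 7.84
anchor → Form K (Population Q): y = (3.7/2.6)(7.84 − 8.9) + 28.8 = 27.3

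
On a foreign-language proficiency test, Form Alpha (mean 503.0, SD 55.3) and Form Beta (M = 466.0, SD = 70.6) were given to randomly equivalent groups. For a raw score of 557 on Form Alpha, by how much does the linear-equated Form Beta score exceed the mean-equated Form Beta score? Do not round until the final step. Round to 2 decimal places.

14.94

Mean-equated: 557 + (466.0 − 503.0) = 520.00
Linear-equated: (70.6/55.3)(557 − 503.0) + 466.0 = 534.940
Difference = 534.940 − 520.00 = 14.94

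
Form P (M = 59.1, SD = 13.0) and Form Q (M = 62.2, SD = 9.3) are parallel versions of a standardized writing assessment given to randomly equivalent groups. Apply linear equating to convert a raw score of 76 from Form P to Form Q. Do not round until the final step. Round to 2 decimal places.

Linear equating: y = (SD_Y/SD_X)(x − M_X) + M_Y
y = (9.3/13.0)(76 − 59.1) + 62.2
y = 0.715385 × 16.9 + 62.2 = 12.0900 + 62.2 = 74.29

74.29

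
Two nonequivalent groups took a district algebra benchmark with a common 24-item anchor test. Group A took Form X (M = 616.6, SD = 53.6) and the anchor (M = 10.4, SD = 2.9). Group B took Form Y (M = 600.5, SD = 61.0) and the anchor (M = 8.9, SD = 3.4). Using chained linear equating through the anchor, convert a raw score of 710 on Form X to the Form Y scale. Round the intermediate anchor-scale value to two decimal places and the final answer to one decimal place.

718.0

Form X → anchor (Group A): v = (2.9/53.6)(710 − 616.6) + 10.4 = 15.45
anchor → Form Y (Group B): y = (61.0/3.4)(15.45 − 8.9) + 600.5 = 718.0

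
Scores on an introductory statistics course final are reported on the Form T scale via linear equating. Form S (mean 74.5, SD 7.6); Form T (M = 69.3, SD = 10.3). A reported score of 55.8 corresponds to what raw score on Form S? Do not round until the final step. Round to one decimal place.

64.5

Invert y = (SD_Y/SD_X)(x − M_X) + M_Y:
x = (SD_X/SD_Y)(y − M_Y) + M_X = (7.6/10.3)(55.8 − 69.3) + 74.5
x = 0.737864 × -13.500 + 74.5 = 64.5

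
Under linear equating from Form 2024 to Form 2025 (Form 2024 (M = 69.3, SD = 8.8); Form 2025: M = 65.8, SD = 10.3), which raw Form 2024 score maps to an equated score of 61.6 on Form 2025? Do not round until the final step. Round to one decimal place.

65.7

Invert y = (SD_Y/SD_X)(x − M_X) + M_Y:
x = (SD_X/SD_Y)(y − M_Y) + M_X = (8.8/10.3)(61.6 − 65.8) + 69.3
x = 0.854369 × -4.200 + 69.3 = 65.7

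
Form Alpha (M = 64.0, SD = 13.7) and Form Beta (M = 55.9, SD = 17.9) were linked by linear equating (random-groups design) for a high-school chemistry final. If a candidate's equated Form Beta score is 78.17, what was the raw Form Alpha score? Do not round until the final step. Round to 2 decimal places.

81.04

Invert y = (SD_Y/SD_X)(x − M_X) + M_Y:
x = (SD_X/SD_Y)(y − M_Y) + M_X = (13.7/17.9)(78.17 − 55.9) + 64.0
x = 0.765363 × 22.270 + 64.0 = 81.04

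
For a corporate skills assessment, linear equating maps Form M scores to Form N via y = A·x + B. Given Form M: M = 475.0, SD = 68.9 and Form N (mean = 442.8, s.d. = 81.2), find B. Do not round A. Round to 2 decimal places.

-117.00

A = SD_Y / SD_X = 81.2 / 68.9 = 1.178520
B = M_Y − A·M_X = 442.8 − 1.178520 × 475.0 = -117.00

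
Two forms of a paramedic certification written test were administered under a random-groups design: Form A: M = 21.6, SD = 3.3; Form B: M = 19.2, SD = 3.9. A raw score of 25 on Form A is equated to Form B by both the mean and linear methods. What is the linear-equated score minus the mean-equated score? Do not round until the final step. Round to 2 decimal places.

Mean-equated: 25 + (19.2 − 21.6) = 22.60
Linear-equated: (3.9/3.3)(25 − 21.6) + 19.2 = 23.218
Difference = 23.218 − 22.60 = 0.62

0.62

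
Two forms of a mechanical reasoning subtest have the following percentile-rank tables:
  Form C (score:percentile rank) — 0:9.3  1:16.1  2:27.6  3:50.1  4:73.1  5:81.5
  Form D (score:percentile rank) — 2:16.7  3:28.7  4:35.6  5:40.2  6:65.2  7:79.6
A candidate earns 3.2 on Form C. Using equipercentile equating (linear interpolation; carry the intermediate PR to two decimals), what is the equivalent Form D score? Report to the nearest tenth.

PR of 3.2 on Form C: 50.1 + (3.2 − 3)/(4 − 3) × (73.1 − 50.1) = 54.70
On Form D, PR 54.70 falls between score 5 (PR 40.2) and 6 (PR 65.2).
Interpolate: 5 + (54.70 − 40.2)/(65.2 − 40.2) × (6 − 5) = 5.6

5.6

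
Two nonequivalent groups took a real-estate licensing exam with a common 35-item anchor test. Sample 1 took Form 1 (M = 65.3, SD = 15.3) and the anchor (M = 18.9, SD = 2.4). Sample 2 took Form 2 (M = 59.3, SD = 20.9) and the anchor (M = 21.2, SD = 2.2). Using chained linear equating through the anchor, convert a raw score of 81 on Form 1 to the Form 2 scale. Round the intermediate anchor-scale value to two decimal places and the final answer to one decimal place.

Form 1 → anchor (Sample 1): v = (2.4/15.3)(81 − 65.3) + 18.9 = 21.36
anchor → Form 2 (Sample 2): y = (20.9/2.2)(21.36 − 21.2) + 59.3 = 60.8

60.8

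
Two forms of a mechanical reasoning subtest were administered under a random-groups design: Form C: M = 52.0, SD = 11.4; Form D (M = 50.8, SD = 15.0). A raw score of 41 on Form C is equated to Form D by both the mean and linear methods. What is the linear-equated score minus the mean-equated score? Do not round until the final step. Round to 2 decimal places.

Mean-equated: 41 + (50.8 − 52.0) = 39.80
Linear-equated: (15.0/11.4)(41 − 52.0) + 50.8 = 36.326
Difference = 36.326 − 39.80 = -3.47

-3.47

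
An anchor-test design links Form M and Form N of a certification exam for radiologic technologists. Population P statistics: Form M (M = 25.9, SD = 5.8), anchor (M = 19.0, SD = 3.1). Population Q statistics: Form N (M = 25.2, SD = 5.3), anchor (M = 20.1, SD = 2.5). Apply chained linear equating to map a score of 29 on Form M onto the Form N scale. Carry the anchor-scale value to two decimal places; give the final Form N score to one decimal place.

Form M → anchor (Population P): v = (3.1/5.8)(29 − 25.9) + 19.0 = 20.66
anchor → Form N (Population Q): y = (5.3/2.5)(20.66 − 20.1) + 25.2 = 26.4

26.4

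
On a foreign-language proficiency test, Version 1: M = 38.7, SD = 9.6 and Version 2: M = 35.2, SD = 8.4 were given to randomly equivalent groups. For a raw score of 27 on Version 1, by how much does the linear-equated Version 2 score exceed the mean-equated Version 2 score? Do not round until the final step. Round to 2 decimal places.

Mean-equated: 27 + (35.2 − 38.7) = 23.50
Linear-equated: (8.4/9.6)(27 − 38.7) + 35.2 = 24.962
Difference = 24.962 − 23.50 = 1.46

1.46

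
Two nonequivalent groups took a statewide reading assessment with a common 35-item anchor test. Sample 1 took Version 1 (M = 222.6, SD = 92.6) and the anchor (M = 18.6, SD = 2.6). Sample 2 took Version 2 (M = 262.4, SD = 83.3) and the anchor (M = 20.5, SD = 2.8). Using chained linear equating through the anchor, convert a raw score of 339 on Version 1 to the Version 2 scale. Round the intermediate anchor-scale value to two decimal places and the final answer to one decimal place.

Version 1 → anchor (Sample 1): v = (2.6/92.6)(339 − 222.6) + 18.6 = 21.87
anchor → Version 2 (Sample 2): y = (83.3/2.8)(21.87 − 20.5) + 262.4 = 303.2

303.2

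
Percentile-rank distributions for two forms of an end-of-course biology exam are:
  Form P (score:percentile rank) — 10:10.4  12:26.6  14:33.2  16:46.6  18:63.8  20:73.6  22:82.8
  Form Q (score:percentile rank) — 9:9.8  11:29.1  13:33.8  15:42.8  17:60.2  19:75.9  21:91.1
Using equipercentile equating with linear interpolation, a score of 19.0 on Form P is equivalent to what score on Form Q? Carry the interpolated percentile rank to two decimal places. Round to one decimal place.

PR of 19.0 on Form P: 63.8 + (19.0 − 18)/(20 − 18) × (73.6 − 63.8) = 68.70
On Form Q, PR 68.70 falls between score 17 (PR 60.2) and 19 (PR 75.9).
Interpolate: 17 + (68.70 − 60.2)/(75.9 − 60.2) × (19 − 17) = 18.1

18.1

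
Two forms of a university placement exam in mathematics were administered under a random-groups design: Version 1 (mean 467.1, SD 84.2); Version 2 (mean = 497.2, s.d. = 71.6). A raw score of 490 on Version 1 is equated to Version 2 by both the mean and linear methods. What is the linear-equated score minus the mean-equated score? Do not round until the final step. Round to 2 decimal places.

-3.43

Mean-equated: 490 + (497.2 − 467.1) = 520.10
Linear-equated: (71.6/84.2)(490 − 467.1) + 497.2 = 516.673
Difference = 516.673 − 520.10 = -3.43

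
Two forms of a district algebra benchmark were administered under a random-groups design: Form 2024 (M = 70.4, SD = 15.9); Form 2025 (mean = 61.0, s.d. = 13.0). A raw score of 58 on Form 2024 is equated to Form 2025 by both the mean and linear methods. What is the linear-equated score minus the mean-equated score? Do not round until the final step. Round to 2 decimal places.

Mean-equated: 58 + (61.0 − 70.4) = 48.60
Linear-equated: (13.0/15.9)(58 − 70.4) + 61.0 = 50.862
Difference = 50.862 − 48.60 = 2.26

2.26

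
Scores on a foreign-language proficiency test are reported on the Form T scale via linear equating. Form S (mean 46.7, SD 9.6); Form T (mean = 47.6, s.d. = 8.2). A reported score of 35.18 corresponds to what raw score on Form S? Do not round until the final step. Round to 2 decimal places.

Invert y = (SD_Y/SD_X)(x − M_X) + M_Y:
x = (SD_X/SD_Y)(y − M_Y) + M_X = (9.6/8.2)(35.18 − 47.6) + 46.7
x = 1.170732 × -12.420 + 46.7 = 32.16

32.16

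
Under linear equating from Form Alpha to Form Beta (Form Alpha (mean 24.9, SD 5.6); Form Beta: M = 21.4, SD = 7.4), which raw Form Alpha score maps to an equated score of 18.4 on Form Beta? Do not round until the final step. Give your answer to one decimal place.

22.6

Invert y = (SD_Y/SD_X)(x − M_X) + M_Y:
x = (SD_X/SD_Y)(y − M_Y) + M_X = (5.6/7.4)(18.4 − 21.4) + 24.9
x = 0.756757 × -3.000 + 24.9 = 22.6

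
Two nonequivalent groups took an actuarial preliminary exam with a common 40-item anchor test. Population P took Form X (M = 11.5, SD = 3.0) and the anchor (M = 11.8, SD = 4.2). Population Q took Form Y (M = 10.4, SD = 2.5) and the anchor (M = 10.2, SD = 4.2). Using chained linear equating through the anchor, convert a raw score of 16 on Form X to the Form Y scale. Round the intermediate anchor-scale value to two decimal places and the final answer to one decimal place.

Form X → anchor (Population P): v = (4.2/3.0)(16 − 11.5) + 11.8 = 18.10
anchor → Form Y (Population Q): y = (2.5/4.2)(18.10 − 10.2) + 10.4 = 15.1

15.1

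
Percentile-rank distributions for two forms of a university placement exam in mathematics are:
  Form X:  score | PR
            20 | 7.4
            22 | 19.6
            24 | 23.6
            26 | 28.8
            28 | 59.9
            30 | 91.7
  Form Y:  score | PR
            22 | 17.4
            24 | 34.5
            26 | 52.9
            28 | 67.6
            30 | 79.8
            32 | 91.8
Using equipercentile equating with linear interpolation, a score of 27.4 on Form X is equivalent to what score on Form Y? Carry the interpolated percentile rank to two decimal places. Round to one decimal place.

25.7

PR of 27.4 on Form X: 28.8 + (27.4 − 26)/(28 − 26) × (59.9 − 28.8) = 50.57
On Form Y, PR 50.57 falls between score 24 (PR 34.5) and 26 (PR 52.9).
Interpolate: 24 + (50.57 − 34.5)/(52.9 − 34.5) × (26 − 24) = 25.7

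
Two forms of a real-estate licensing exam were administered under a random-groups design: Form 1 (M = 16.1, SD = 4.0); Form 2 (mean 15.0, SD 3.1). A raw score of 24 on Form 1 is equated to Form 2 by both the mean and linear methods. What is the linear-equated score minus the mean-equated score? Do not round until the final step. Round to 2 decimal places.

Mean-equated: 24 + (15.0 − 16.1) = 22.90
Linear-equated: (3.1/4.0)(24 − 16.1) + 15.0 = 21.122
Difference = 21.122 − 22.90 = -1.78

-1.78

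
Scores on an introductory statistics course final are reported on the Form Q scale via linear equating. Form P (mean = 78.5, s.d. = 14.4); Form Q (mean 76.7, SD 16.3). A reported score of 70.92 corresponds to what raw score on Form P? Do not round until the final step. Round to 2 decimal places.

Invert y = (SD_Y/SD_X)(x − M_X) + M_Y:
x = (SD_X/SD_Y)(y − M_Y) + M_X = (14.4/16.3)(70.92 − 76.7) + 78.5
x = 0.883436 × -5.780 + 78.5 = 73.39

73.39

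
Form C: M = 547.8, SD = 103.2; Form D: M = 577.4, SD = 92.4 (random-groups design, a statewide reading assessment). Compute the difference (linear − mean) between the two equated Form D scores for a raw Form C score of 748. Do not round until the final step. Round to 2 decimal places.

-20.95

Mean-equated: 748 + (577.4 − 547.8) = 777.60
Linear-equated: (92.4/103.2)(748 − 547.8) + 577.4 = 756.649
Difference = 756.649 − 777.60 = -20.95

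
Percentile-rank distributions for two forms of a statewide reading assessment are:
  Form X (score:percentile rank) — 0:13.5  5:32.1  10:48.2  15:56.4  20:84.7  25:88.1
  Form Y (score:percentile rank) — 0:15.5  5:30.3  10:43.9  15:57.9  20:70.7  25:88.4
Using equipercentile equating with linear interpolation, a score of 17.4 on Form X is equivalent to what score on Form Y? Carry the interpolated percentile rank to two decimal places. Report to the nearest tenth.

19.7

PR of 17.4 on Form X: 56.4 + (17.4 − 15)/(20 − 15) × (84.7 − 56.4) = 69.98
On Form Y, PR 69.98 falls between score 15 (PR 57.9) and 20 (PR 70.7).
Interpolate: 15 + (69.98 − 57.9)/(70.7 − 57.9) × (20 − 15) = 19.7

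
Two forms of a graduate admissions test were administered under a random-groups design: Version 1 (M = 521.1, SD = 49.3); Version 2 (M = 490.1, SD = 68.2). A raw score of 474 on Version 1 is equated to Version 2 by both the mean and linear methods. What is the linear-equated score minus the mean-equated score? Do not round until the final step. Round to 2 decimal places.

-18.06

Mean-equated: 474 + (490.1 − 521.1) = 443.00
Linear-equated: (68.2/49.3)(474 − 521.1) + 490.1 = 424.943
Difference = 424.943 − 443.00 = -18.06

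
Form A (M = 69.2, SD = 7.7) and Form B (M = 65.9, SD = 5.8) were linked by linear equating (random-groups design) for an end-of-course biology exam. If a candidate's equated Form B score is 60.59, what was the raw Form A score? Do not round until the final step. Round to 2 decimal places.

62.15

Invert y = (SD_Y/SD_X)(x − M_X) + M_Y:
x = (SD_X/SD_Y)(y − M_Y) + M_X = (7.7/5.8)(60.59 − 65.9) + 69.2
x = 1.327586 × -5.310 + 69.2 = 62.15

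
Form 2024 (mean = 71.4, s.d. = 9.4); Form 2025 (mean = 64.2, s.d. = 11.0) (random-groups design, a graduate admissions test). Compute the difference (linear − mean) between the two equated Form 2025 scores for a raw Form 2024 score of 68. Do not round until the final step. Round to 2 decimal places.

Mean-equated: 68 + (64.2 − 71.4) = 60.80
Linear-equated: (11.0/9.4)(68 − 71.4) + 64.2 = 60.221
Difference = 60.221 − 60.80 = -0.58

-0.58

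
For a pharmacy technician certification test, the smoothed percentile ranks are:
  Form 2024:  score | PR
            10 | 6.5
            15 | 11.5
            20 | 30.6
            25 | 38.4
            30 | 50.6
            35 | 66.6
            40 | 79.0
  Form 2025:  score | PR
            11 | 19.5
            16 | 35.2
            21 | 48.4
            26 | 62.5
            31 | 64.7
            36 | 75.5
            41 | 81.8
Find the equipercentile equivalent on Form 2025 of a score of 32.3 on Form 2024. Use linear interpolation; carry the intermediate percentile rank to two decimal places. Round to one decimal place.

PR of 32.3 on Form 2024: 50.6 + (32.3 − 30)/(35 − 30) × (66.6 − 50.6) = 57.96
On Form 2025, PR 57.96 falls between score 21 (PR 48.4) and 26 (PR 62.5).
Interpolate: 21 + (57.96 − 48.4)/(62.5 − 48.4) × (26 − 21) = 24.4

24.4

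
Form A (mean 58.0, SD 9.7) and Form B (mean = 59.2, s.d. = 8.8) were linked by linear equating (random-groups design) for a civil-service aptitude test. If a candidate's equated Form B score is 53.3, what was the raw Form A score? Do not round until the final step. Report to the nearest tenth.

Invert y = (SD_Y/SD_X)(x − M_X) + M_Y:
x = (SD_X/SD_Y)(y − M_Y) + M_X = (9.7/8.8)(53.3 − 59.2) + 58.0
x = 1.102273 × -5.900 + 58.0 = 51.5

51.5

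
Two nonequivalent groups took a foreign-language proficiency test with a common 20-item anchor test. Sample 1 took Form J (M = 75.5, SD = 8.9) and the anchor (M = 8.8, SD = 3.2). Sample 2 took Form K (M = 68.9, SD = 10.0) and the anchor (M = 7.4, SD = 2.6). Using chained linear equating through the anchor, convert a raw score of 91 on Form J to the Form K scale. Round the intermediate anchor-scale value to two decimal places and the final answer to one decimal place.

Form J → anchor (Sample 1): v = (3.2/8.9)(91 − 75.5) + 8.8 = 14.37
anchor → Form K (Sample 2): y = (10.0/2.6)(14.37 − 7.4) + 68.9 = 95.7

95.7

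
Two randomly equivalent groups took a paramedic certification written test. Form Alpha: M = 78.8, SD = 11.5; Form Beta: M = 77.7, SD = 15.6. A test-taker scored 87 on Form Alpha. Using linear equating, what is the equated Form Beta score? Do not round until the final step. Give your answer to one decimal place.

88.8

Linear equating: y = (SD_Y/SD_X)(x − M_X) + M_Y
y = (15.6/11.5)(87 − 78.8) + 77.7
y = 1.356522 × 8.2 + 77.7 = 11.1235 + 77.7 = 88.8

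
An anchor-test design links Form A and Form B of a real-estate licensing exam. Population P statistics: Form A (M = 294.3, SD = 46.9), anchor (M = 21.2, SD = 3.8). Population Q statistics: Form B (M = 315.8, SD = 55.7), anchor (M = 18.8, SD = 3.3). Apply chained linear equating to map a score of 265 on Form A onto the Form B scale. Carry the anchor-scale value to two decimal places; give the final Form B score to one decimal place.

316.3

Form A → anchor (Population P): v = (3.8/46.9)(265 − 294.3) + 21.2 = 18.83
anchor → Form B (Population Q): y = (55.7/3.3)(18.83 − 18.8) + 315.8 = 316.3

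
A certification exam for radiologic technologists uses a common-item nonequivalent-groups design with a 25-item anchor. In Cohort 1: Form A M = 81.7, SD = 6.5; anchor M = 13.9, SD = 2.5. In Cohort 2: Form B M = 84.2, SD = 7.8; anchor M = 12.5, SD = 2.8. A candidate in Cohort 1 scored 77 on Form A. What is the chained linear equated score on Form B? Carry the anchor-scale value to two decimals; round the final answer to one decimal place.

83.1

Form A → anchor (Cohort 1): v = (2.5/6.5)(77 − 81.7) + 13.9 = 12.09
anchor → Form B (Cohort 2): y = (7.8/2.8)(12.09 − 12.5) + 84.2 = 83.1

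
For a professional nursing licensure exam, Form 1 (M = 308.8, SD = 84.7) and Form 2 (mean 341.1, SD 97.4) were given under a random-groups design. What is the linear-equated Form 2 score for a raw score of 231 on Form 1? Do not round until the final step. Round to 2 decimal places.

251.63

Linear equating: y = (SD_Y/SD_X)(x − M_X) + M_Y
y = (97.4/84.7)(231 − 308.8) + 341.1
y = 1.149941 × -77.8 + 341.1 = -89.4654 + 341.1 = 251.63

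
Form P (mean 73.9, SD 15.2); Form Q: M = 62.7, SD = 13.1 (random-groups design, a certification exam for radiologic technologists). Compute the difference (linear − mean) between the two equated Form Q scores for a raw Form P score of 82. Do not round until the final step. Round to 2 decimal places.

Mean-equated: 82 + (62.7 − 73.9) = 70.80
Linear-equated: (13.1/15.2)(82 − 73.9) + 62.7 = 69.681
Difference = 69.681 − 70.80 = -1.12

-1.12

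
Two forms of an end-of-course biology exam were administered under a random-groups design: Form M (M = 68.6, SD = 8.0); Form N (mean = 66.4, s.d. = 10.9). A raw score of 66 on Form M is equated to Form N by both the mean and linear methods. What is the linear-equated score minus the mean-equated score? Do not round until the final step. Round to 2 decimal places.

-0.94

Mean-equated: 66 + (66.4 − 68.6) = 63.80
Linear-equated: (10.9/8.0)(66 − 68.6) + 66.4 = 62.858
Difference = 62.858 − 63.80 = -0.94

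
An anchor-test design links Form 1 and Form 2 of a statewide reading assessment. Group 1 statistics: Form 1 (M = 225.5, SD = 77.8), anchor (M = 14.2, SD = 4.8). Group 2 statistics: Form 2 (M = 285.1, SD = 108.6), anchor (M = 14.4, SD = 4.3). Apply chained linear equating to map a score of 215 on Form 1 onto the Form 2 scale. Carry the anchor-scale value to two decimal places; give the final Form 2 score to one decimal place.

263.6

Form 1 → anchor (Group 1): v = (4.8/77.8)(215 − 225.5) + 14.2 = 13.55
anchor → Form 2 (Group 2): y = (108.6/4.3)(13.55 − 14.4) + 285.1 = 263.6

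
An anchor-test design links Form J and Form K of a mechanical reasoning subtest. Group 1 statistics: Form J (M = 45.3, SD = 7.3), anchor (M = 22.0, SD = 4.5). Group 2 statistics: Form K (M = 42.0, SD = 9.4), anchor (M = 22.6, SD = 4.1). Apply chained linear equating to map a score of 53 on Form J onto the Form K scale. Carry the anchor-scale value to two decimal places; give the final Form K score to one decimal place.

51.5

Form J → anchor (Group 1): v = (4.5/7.3)(53 − 45.3) + 22.0 = 26.75
anchor → Form K (Group 2): y = (9.4/4.1)(26.75 − 22.6) + 42.0 = 51.5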